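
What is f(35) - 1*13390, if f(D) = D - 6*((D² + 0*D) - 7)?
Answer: -20663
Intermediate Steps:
f(D) = 42 + D - 6*D² (f(D) = D - 6*((D² + 0) - 7) = D - 6*(D² - 7) = D - 6*(-7 + D²) = D + (42 - 6*D²) = 42 + D - 6*D²)
f(35) - 1*13390 = (42 + 35 - 6*35²) - 1*13390 = (42 + 35 - 6*1225) - 13390 = (42 + 35 - 7350) - 13390 = -7273 - 13390 = -20663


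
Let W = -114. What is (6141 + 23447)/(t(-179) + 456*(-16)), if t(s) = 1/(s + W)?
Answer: -8669284/2137729 ≈ -4.0554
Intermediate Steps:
t(s) = 1/(-114 + s) (t(s) = 1/(s - 114) = 1/(-114 + s))
(6141 + 23447)/(t(-179) + 456*(-16)) = (6141 + 23447)/(1/(-114 - 179) + 456*(-16)) = 29588/(1/(-293) - 7296) = 29588/(-1/293 - 7296) = 29588/(-2137729/293) = 29588*(-293/2137729) = -8669284/2137729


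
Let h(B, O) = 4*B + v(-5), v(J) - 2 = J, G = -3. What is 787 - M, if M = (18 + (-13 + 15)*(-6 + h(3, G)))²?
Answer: 211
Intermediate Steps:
v(J) = 2 + J
h(B, O) = -3 + 4*B (h(B, O) = 4*B + (2 - 5) = 4*B - 3 = -3 + 4*B)
M = 576 (M = (18 + (-13 + 15)*(-6 + (-3 + 4*3)))² = (18 + 2*(-6 + (-3 + 12)))² = (18 + 2*(-6 + 9))² = (18 + 2*3)² = (18 + 6)² = 24² = 576)
787 - M = 787 - 1*576 = 787 - 576 = 211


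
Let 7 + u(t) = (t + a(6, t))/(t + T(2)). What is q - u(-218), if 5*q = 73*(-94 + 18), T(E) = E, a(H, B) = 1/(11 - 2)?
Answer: -10727077/9720 ≈ -1103.6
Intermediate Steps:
a(H, B) = ⅑ (a(H, B) = 1/9 = ⅑)
u(t) = -7 + (⅑ + t)/(2 + t) (u(t) = -7 + (t + ⅑)/(t + 2) = -7 + (⅑ + t)/(2 + t))
q = -5548/5 (q = (73*(-94 + 18))/5 = (73*(-76))/5 = (⅕)*(-5548) = -5548/5 ≈ -1109.6)
q - u(-218) = -5548/5 - (-125 - 54*(-218))/(9*(2 - 218)) = -5548/5 - (-125 + 11772)/(9*(-216)) = -5548/5 - (-1)*11647/(9*216) = -5548/5 - 1*(-11647/1944) = -5548/5 + 11647/1944 = -10727077/9720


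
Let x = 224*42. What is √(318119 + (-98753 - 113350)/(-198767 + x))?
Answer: 4*√712923709165301/189359 ≈ 564.02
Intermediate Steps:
x = 9408
√(318119 + (-98753 - 113350)/(-198767 + x)) = √(318119 + (-98753 - 113350)/(-198767 + 9408)) = √(318119 - 212103/(-189359)) = √(318119 - 212103*(-1/189359)) = √(318119 + 212103/189359) = √(60238907824/189359) = 4*√712923709165301/189359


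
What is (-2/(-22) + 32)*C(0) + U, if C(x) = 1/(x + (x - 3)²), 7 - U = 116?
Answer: -10438/99 ≈ -105.43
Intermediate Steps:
U = -109 (U = 7 - 1*116 = 7 - 116 = -109)
C(x) = 1/(x + (-3 + x)²)
(-2/(-22) + 32)*C(0) + U = (-2/(-22) + 32)/(0 + (-3 + 0)²) - 109 = (-2*(-1/22) + 32)/(0 + (-3)²) - 109 = (1/11 + 32)/(0 + 9) - 109 = (353/11)/9 - 109 = (353/11)*(⅑) - 109 = 353/99 - 109 = -10438/99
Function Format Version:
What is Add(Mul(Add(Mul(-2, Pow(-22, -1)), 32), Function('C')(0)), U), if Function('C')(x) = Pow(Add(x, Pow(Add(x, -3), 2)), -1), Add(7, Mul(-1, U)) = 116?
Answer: Rational(-10438, 99) ≈ -105.43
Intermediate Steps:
U = -109 (U = Add(7, Mul(-1, 116)) = Add(7, -116) = -109)
Function('C')(x) = Pow(Add(x, Pow(Add(-3, x), 2)), -1)
Add(Mul(Add(Mul(-2, Pow(-22, -1)), 32), Function('C')(0)), U) = Add(Mul(Add(Mul(-2, Pow(-22, -1)), 32), Pow(Add(0, Pow(Add(-3, 0), 2)), -1)), -109) = Add(Mul(Add(Mul(-2, Rational(-1, 22)), 32), Pow(Add(0, Pow(-3, 2)), -1)), -109) = Add(Mul(Add(Rational(1, 11), 32), Pow(Add(0, 9), -1)), -109) = Add(Mul(Rational(353, 11), Pow(9, -1)), -109) = Add(Mul(Rational(353, 11), Rational(1, 9)), -109) = Add(Rational(353, 99), -109) = Rational(-10438, 99)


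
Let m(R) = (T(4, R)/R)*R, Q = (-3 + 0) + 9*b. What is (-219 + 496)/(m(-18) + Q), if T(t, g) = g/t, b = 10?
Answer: 554/165 ≈ 3.3576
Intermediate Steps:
Q = 87 (Q = (-3 + 0) + 9*10 = -3 + 90 = 87)
m(R) = R/4 (m(R) = ((R/4)/R)*R = R/4)
(-219 + 496)/(m(-18) + Q) = (-219 + 496)/((¼)*(-18) + 87) = 277/(-9/2 + 87) = 277/(165/2) = 277*(2/165) = 554/165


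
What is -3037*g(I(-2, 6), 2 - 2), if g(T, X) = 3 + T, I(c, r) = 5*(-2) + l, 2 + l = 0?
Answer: 27333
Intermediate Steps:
l = -2 (l = -2 + 0 = -2)
I(c, r) = -12 (I(c, r) = 5*(-2) - 2 = -10 - 2 = -12)
-3037*g(I(-2, 6), 2 - 2) = -3037*(3 - 12) = -3037*(-9) = 27333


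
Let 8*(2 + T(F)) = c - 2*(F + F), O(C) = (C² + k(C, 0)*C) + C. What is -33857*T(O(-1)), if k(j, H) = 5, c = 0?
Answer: -33857/2 ≈ -16929.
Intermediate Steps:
O(C) = C² + 6*C (O(C) = (C² + 5*C) + C = C² + 6*C)
T(F) = -2 - F/2 (T(F) = -2 + (0 - 2*(F + F))/8 = -2 + (0 - 4*F)/8 = -2 + (-4*F)/8 = -2 - F/2)
-33857*T(O(-1)) = -33857*(-2 - (-1)*(6 - 1)/2) = -33857*(-2 - (-1)*5/2) = -33857*(-2 - ½*(-5)) = -33857*(-2 + 5/2) = -33857*½ = -33857/2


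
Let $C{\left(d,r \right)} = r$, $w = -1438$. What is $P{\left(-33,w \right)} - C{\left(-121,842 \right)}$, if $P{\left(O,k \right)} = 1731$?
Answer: $889$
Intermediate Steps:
$P{\left(-33,w \right)} - C{\left(-121,842 \right)} = 1731 - 842 = 889$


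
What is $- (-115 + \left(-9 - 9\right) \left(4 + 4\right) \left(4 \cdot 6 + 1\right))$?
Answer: $3715$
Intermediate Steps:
$- (-115 + \left(-9 - 9\right) \left(4 + 4\right) \left(4 \cdot 6 + 1\right)) = - (-115 + \left(-18\right) 8 \left(24 + 1\right)) = - (-115 - 3600) = \left(-1\right) \left(-3715\right) = 3715$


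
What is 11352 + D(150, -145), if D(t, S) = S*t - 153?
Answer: -10551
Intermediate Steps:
D(t, S) = -153 + S*t
11352 + D(150, -145) = 11352 + (-153 - 145*150) = 11352 + (-153 - 21750) = 11352 - 21903 = -10551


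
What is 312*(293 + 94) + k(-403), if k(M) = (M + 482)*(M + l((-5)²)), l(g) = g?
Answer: 90882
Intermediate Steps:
k(M) = (25 + M)*(482 + M) (k(M) = (M + 482)*(M + (-5)²) = (482 + M)*(M + 25) = (482 + M)*(25 + M) = (25 + M)*(482 + M))
312*(293 + 94) + k(-403) = 312*(293 + 94) + (12050 + (-403)² + 507*(-403)) = 312*387 + (12050 + 162409 - 204321) = 120744 - 29862 = 90882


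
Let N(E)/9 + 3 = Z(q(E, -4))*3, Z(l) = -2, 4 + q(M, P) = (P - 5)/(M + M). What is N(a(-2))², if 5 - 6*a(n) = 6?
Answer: 6561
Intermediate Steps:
a(n) = -⅙ (a(n) = ⅚ - ⅙*6 = ⅚ - 1 = -⅙)
q(M, P) = -4 + (-5 + P)/(2*M) (q(M, P) = -4 + (P - 5)/(M + M) = -4 + (-5 + P)/((2*M)) = -4 + (-5 + P)*(1/(2*M)) = -4 + (-5 + P)/(2*M))
N(E) = -81 (N(E) = -27 + 9*(-2*3) = -27 + 9*(-6) = -27 - 54 = -81)
N(a(-2))² = (-81)² = 6561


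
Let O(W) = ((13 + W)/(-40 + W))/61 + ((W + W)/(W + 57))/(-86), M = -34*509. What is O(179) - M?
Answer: 1489093331627/86044892 ≈ 17306.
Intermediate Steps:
M = -17306
O(W) = -W/(43*(57 + W)) + (13 + W)/(61*(-40 + W)) (O(W) = ((13 + W)/(-40 + W))*(1/61) + ((2*W)/(57 + W))*(-1/86) = (13 + W)/(61*(-40 + W)) + (2*W/(57 + W))*(-1/86) = (13 + W)/(61*(-40 + W)) - W/(43*(57 + W)) = -W/(43*(57 + W)) + (13 + W)/(61*(-40 + W)))
O(179) - M = (31863 - 18*179² + 5450*179)/(2623*(-2280 + 179² + 17*179)) - 1*(-17306) = (31863 - 18*32041 + 975550)/(2623*(-2280 + 32041 + 3043)) + 17306 = (1/2623)*(31863 - 576738 + 975550)/32804 + 17306 = (1/2623)*(1/32804)*430675 + 17306 = 430675/86044892 + 17306 = 1489093331627/86044892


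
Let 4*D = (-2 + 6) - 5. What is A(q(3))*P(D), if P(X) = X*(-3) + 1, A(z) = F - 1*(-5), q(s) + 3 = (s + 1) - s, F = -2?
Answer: 21/4 ≈ 5.2500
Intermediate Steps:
q(s) = -2 (q(s) = -3 + ((s + 1) - s) = -3 + ((1 + s) - s) = -3 + 1 = -2)
A(z) = 3 (A(z) = -2 - 1*(-5) = -2 + 5 = 3)
D = -¼ (D = ((-2 + 6) - 5)/4 = (4 - 5)/4 = (¼)*(-1) = -¼ ≈ -0.25000)
P(X) = 1 - 3*X (P(X) = -3*X + 1 = 1 - 3*X)
A(q(3))*P(D) = 3*(1 - 3*(-¼)) = 3*(1 + ¾) = 3*(7/4) = 21/4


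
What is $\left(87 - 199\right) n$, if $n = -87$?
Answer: $9744$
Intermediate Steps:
$\left(87 - 199\right) n = \left(87 - 199\right) \left(-87\right) = \left(-112\right) \left(-87\right) = 9744$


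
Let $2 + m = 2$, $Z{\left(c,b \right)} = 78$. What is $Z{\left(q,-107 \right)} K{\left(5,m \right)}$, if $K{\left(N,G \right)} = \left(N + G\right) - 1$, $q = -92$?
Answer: $312$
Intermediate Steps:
$m = 0$ ($m = -2 + 2 = 0$)
$K{\left(N,G \right)} = -1 + G + N$ ($K{\left(N,G \right)} = \left(G + N\right) - 1 = -1 + G + N$)
$Z{\left(q,-107 \right)} K{\left(5,m \right)} = 78 \left(-1 + 0 + 5\right) = 78 \cdot 4 = 312$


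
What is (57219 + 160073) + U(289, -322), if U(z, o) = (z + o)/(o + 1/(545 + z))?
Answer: 58353142246/268547 ≈ 2.1729e+5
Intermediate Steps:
U(z, o) = (o + z)/(o + 1/(545 + z))
(57219 + 160073) + U(289, -322) = (57219 + 160073) + (289² + 545*(-322) + 545*289 - 322*289)/(1 + 545*(-322) - 322*289) = 217292 + (83521 - 175490 + 157505 - 93058)/(1 - 175490 - 93058) = 217292 - 27522/(-268547) = 217292 - 1/268547*(-27522) = 217292 + 27522/268547 = 58353142246/268547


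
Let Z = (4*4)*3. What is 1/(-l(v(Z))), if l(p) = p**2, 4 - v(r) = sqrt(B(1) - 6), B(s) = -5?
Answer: -1/(4 - I*sqrt(11))**2 ≈ -0.0068587 - 0.036396*I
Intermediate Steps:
Z = 48 (Z = 16*3 = 48)
v(r) = 4 - I*sqrt(11) (v(r) = 4 - sqrt(-5 - 6) = 4 - sqrt(-11) = 4 - I*sqrt(11))
1/(-l(v(Z))) = 1/(-(4 - I*sqrt(11))**2) = -1/(4 - I*sqrt(11))**2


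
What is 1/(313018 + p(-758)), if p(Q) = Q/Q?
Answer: 1/313019 ≈ 3.1947e-6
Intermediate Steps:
p(Q) = 1
1/(313018 + p(-758)) = 1/(313018 + 1) = 1/313019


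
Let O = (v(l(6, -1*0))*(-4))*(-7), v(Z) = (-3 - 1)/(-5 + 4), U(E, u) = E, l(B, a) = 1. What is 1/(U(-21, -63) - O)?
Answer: -1/133 ≈ -0.0075188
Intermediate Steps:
v(Z) = 4 (v(Z) = -4/(-1) = -4*(-1) = 4)
O = 112 (O = (4*(-4))*(-7) = -16*(-7) = 112)
1/(U(-21, -63) - O) = 1/(-21 - 1*112) = 1/(-21 - 112) = 1/(-133) = -1/133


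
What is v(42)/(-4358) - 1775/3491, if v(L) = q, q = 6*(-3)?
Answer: -3836306/7606889 ≈ -0.50432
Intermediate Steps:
q = -18
v(L) = -18
v(42)/(-4358) - 1775/3491 = -18/(-4358) - 1775/3491 = -18*(-1/4358) - 1775*1/3491 = 9/2179 - 1775/3491 = -3836306/7606889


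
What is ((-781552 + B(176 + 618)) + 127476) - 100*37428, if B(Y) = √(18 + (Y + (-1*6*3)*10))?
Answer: -4396876 + 2*√158 ≈ -4.3968e+6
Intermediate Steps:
B(Y) = √(-162 + Y) (B(Y) = √(18 + (Y - 6*3*10)) = √(18 + (Y - 18*10)) = √(18 + (Y - 180)) = √(18 + (-180 + Y)) = √(-162 + Y))
((-781552 + B(176 + 618)) + 127476) - 100*37428 = ((-781552 + √(-162 + (176 + 618))) + 127476) - 100*37428 = ((-781552 + √(-162 + 794)) + 127476) - 1*3742800 = ((-781552 + √632) + 127476) - 3742800 = ((-781552 + 2*√158) + 127476) - 3742800 = (-654076 + 2*√158) - 3742800 = -4396876 + 2*√158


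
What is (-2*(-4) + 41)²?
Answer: 2401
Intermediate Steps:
(-2*(-4) + 41)² = (8 + 41)² = 49² = 2401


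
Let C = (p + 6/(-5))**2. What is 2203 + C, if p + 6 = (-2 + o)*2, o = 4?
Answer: 55331/25 ≈ 2213.2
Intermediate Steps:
p = -2 (p = -6 + (-2 + 4)*2 = -6 + 2*2 = -6 + 4 = -2)
C = 256/25 (C = (-2 + 6/(-5))**2 = (-2 + 6*(-1/5))**2 = (-2 - 6/5)**2 = (-16/5)**2 = 256/25 ≈ 10.240)
2203 + C = 2203 + 256/25 = 55331/25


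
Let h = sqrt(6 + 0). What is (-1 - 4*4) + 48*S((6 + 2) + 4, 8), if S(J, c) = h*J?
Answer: -17 + 576*sqrt(6) ≈ 1393.9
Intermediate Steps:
h = sqrt(6) ≈ 2.4495
S(J, c) = J*sqrt(6) (S(J, c) = sqrt(6)*J = J*sqrt(6))
(-1 - 4*4) + 48*S((6 + 2) + 4, 8) = (-1 - 4*4) + 48*(((6 + 2) + 4)*sqrt(6)) = (-1 - 16) + 48*((8 + 4)*sqrt(6)) = -17 + 48*(12*sqrt(6)) = -17 + 576*sqrt(6)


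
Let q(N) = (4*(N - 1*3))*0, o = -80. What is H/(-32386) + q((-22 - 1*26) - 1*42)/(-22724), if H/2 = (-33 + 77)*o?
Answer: 3520/16193 ≈ 0.21738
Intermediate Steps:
H = -7040 (H = 2*((-33 + 77)*(-80)) = 2*(44*(-80)) = 2*(-3520) = -7040)
q(N) = 0 (q(N) = (4*(N - 3))*0 = (4*(-3 + N))*0 = (-12 + 4*N)*0 = 0)
H/(-32386) + q((-22 - 1*26) - 1*42)/(-22724) = -7040/(-32386) + 0/(-22724) = -7040*(-1/32386) + 0*(-1/22724) = 3520/16193 + 0 = 3520/16193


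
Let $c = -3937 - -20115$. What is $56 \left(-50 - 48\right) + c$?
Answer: $10690$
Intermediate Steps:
$c = 16178$ ($c = -3937 + 20115 = 16178$)
$56 \left(-50 - 48\right) + c = 56 \left(-50 - 48\right) + 16178 = 56 \left(-98\right) + 16178 = -5488 + 16178 = 10690$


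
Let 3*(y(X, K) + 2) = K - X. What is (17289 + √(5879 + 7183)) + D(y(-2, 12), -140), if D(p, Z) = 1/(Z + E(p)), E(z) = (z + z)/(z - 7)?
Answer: 31742591/1836 + √13062 ≈ 17403.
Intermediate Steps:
E(z) = 2*z/(-7 + z) (E(z) = (2*z)/(-7 + z) = 2*z/(-7 + z))
y(X, K) = -2 - X/3 + K/3 (y(X, K) = -2 + (K - X)/3 = -2 + (-X/3 + K/3) = -2 - X/3 + K/3)
D(p, Z) = 1/(Z + 2*p/(-7 + p))
(17289 + √(5879 + 7183)) + D(y(-2, 12), -140) = (17289 + √(5879 + 7183)) + (-7 + (-2 - ⅓*(-2) + (⅓)*12))/(2*(-2 - ⅓*(-2) + (⅓)*12) - 140*(-7 + (-2 - ⅓*(-2) + (⅓)*12))) = (17289 + √13062) + (-7 + (-2 + ⅔ + 4))/(2*(-2 + ⅔ + 4) - 140*(-7 + (-2 + ⅔ + 4))) = (17289 + √13062) + (-7 + 8/3)/(2*(8/3) - 140*(-7 + 8/3)) = (17289 + √13062) - 13/3/(16/3 - 140*(-13/3)) = (17289 + √13062) - 13/3/(16/3 + 1820/3) = (17289 + √13062) - 13/3/612 = (17289 + √13062) + (1/612)*(-13/3) = (17289 + √13062) - 13/1836 = 31742591/1836 + √13062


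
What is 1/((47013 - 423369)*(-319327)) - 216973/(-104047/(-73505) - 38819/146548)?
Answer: -93630146279367648949879693/496525848597553095444 ≈ -1.8857e+5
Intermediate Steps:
1/((47013 - 423369)*(-319327)) - 216973/(-104047/(-73505) - 38819/146548) = -1/319327/(-376356) - 216973/(-104047*(-1/73505) - 38819*1/146548) = -1/376356*(-1/319327) - 216973/(104047/73505 - 38819/146548) = 1/120180632412 - 216973/12394489161/10772010740 = 1/120180632412 - 216973*10772010740/12394489161 = 1/120180632412 - 2337235486290020/12394489161 = -93630146279367648949879693/496525848597553095444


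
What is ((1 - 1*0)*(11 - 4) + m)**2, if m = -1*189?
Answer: 33124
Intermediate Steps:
m = -189
((1 - 1*0)*(11 - 4) + m)**2 = ((1 - 1*0)*(11 - 4) - 189)**2 = ((1 + 0)*7 - 189)**2 = (1*7 - 189)**2 = (7 - 189)**2 = (-182)**2 = 33124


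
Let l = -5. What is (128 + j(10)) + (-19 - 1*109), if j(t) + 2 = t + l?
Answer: 3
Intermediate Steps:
j(t) = -7 + t (j(t) = -2 + (t - 5) = -2 + (-5 + t) = -7 + t)
(128 + j(10)) + (-19 - 1*109) = (128 + (-7 + 10)) + (-19 - 1*109) = (128 + 3) + (-19 - 109) = 131 - 128 = 3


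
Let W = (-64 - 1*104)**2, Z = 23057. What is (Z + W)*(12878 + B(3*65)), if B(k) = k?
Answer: 670396513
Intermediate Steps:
W = 28224 (W = (-64 - 104)**2 = (-168)**2 = 28224)
(Z + W)*(12878 + B(3*65)) = (23057 + 28224)*(12878 + 3*65) = 51281*(12878 + 195) = 51281*13073 = 670396513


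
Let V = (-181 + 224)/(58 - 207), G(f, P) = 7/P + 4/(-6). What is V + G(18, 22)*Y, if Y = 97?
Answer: -335257/9834 ≈ -34.092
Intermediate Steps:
G(f, P) = -⅔ + 7/P (G(f, P) = 7/P + 4*(-⅙) = 7/P - ⅔ = -⅔ + 7/P)
V = -43/149 (V = 43/(-149) = 43*(-1/149) = -43/149 ≈ -0.28859)
V + G(18, 22)*Y = -43/149 + (-⅔ + 7/22)*97 = -43/149 - 23/66*97 = -43/149 - 2231/66 = -335257/9834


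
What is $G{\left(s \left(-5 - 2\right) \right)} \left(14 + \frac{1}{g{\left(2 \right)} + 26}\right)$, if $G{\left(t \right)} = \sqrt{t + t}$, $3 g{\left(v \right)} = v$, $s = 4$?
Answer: $\frac{1123 i \sqrt{14}}{40} \approx 105.05 i$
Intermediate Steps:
$g{\left(v \right)} = \frac{v}{3}$
$G{\left(t \right)} = \sqrt{2} \sqrt{t}$ ($G{\left(t \right)} = \sqrt{2 t} = \sqrt{2} \sqrt{t}$)
$G{\left(s \left(-5 - 2\right) \right)} \left(14 + \frac{1}{g{\left(2 \right)} + 26}\right) = \sqrt{2} \sqrt{4 \left(-5 - 2\right)} \left(14 + \frac{1}{\frac{1}{3} \cdot 2 + 26}\right) = \sqrt{2} \sqrt{4 \left(-7\right)} \left(14 + \frac{1}{\frac{2}{3} + 26}\right) = \sqrt{2} \sqrt{-28} \left(14 + \frac{1}{\frac{80}{3}}\right) = \sqrt{2} \cdot 2 i \sqrt{7} \left(14 + \frac{3}{80}\right) = 2 i \sqrt{14} \cdot \frac{1123}{80} = \frac{1123 i \sqrt{14}}{40}$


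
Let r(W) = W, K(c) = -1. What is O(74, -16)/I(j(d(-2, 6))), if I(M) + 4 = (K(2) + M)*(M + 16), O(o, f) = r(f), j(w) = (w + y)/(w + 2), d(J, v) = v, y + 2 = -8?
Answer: 64/109 ≈ 0.58716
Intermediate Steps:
y = -10 (y = -2 - 8 = -10)
j(w) = (-10 + w)/(2 + w) (j(w) = (w - 10)/(w + 2) = (-10 + w)/(2 + w))
O(o, f) = f
I(M) = -4 + (-1 + M)*(16 + M) (I(M) = -4 + (-1 + M)*(M + 16) = -4 + (-1 + M)*(16 + M))
O(74, -16)/I(j(d(-2, 6))) = -16/(-20 + ((-10 + 6)/(2 + 6))² + 15*((-10 + 6)/(2 + 6))) = -16/(-20 + (-4/8)² + 15*(-4/8)) = -16/(-20 + ((⅛)*(-4))² + 15*((⅛)*(-4))) = -16/(-20 + (-½)² + 15*(-½)) = -16/(-20 + ¼ - 15/2) = -16/(-109/4) = -16*(-4/109) = 64/109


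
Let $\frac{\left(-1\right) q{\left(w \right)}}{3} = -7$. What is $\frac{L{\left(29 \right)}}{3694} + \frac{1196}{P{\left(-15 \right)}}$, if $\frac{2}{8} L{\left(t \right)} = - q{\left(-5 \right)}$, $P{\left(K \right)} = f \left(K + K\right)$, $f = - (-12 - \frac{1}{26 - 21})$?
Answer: $- \frac{1112192}{338001} \approx -3.2905$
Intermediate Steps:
$q{\left(w \right)} = 21$ ($q{\left(w \right)} = \left(-3\right) \left(-7\right) = 21$)
$f = \frac{61}{5}$ ($f = - (-12 - \frac{1}{5}) = \left(-1\right) \left(- \frac{61}{5}\right) = \frac{61}{5} \approx 12.2$)
$P{\left(K \right)} = \frac{122 K}{5}$ ($P{\left(K \right)} = \frac{61 \left(K + K\right)}{5} = \frac{61 \cdot 2 K}{5} = \frac{122 K}{5}$)
$L{\left(t \right)} = -84$ ($L{\left(t \right)} = 4 \left(\left(-1\right) 21\right) = 4 \left(-21\right) = -84$)
$\frac{L{\left(29 \right)}}{3694} + \frac{1196}{P{\left(-15 \right)}} = - \frac{84}{3694} + \frac{1196}{\frac{122}{5} \left(-15\right)} = \left(-84\right) \frac{1}{3694} + \frac{1196}{-366} = - \frac{42}{1847} + 1196 \left(- \frac{1}{366}\right) = - \frac{42}{1847} - \frac{598}{183} = - \frac{1112192}{338001}$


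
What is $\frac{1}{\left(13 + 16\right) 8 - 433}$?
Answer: $- \frac{1}{201} \approx -0.0049751$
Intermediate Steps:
$\frac{1}{\left(13 + 16\right) 8 - 433} = \frac{1}{29 \cdot 8 - 433} = \frac{1}{232 - 433} = \frac{1}{-201} = - \frac{1}{201}$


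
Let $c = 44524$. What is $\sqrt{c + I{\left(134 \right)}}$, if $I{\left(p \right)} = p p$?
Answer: $4 \sqrt{3905} \approx 249.96$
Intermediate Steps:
$I{\left(p \right)} = p^{2}$
$\sqrt{c + I{\left(134 \right)}} = \sqrt{44524 + 134^{2}} = \sqrt{44524 + 17956} = \sqrt{62480} = 4 \sqrt{3905}$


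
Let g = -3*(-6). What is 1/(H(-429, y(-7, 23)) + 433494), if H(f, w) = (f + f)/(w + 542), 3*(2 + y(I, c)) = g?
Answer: 7/3034447 ≈ 2.3068e-6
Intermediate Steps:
g = 18
y(I, c) = 4 (y(I, c) = -2 + (1/3)*18 = -2 + 6 = 4)
H(f, w) = 2*f/(542 + w) (H(f, w) = (2*f)/(542 + w) = 2*f/(542 + w))
1/(H(-429, y(-7, 23)) + 433494) = 1/(2*(-429)/(542 + 4) + 433494) = 1/(2*(-429)/546 + 433494) = 1/(2*(-429)*(1/546) + 433494) = 1/(-11/7 + 433494) = 1/(3034447/7) = 7/3034447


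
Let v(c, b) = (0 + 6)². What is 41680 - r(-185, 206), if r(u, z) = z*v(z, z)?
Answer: 34264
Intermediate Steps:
v(c, b) = 36 (v(c, b) = 6² = 36)
r(u, z) = 36*z (r(u, z) = z*36 = 36*z)
41680 - r(-185, 206) = 41680 - 36*206 = 41680 - 1*7416 = 41680 - 7416 = 34264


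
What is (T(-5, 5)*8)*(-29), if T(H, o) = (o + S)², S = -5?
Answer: 0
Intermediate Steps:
T(H, o) = (-5 + o)² (T(H, o) = (o - 5)² = (-5 + o)²)
(T(-5, 5)*8)*(-29) = ((-5 + 5)²*8)*(-29) = (0²*8)*(-29) = (0*8)*(-29) = 0*(-29) = 0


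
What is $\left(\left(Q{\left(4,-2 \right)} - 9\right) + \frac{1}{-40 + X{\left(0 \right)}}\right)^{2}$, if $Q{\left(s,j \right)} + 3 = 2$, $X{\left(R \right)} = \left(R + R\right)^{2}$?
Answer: $\frac{160801}{1600} \approx 100.5$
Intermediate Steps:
$X{\left(R \right)} = 4 R^{2}$ ($X{\left(R \right)} = \left(2 R\right)^{2} = 4 R^{2}$)
$Q{\left(s,j \right)} = -1$ ($Q{\left(s,j \right)} = -3 + 2 = -1$)
$\left(\left(Q{\left(4,-2 \right)} - 9\right) + \frac{1}{-40 + X{\left(0 \right)}}\right)^{2} = \left(\left(-1 - 9\right) + \frac{1}{-40 + 4 \cdot 0^{2}}\right)^{2} = \left(\left(-1 - 9\right) + \frac{1}{-40 + 4 \cdot 0}\right)^{2} = \left(-10 + \frac{1}{-40 + 0}\right)^{2} = \left(-10 + \frac{1}{-40}\right)^{2} = \left(-10 - \frac{1}{40}\right)^{2} = \left(- \frac{401}{40}\right)^{2} = \frac{160801}{1600}$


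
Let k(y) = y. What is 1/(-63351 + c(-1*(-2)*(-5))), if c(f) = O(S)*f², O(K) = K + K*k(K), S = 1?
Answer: -1/63151 ≈ -1.5835e-5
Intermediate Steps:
O(K) = K + K² (O(K) = K + K*K = K + K²)
c(f) = 2*f² (c(f) = (1*(1 + 1))*f² = (1*2)*f² = 2*f²)
1/(-63351 + c(-1*(-2)*(-5))) = 1/(-63351 + 2*(-1*(-2)*(-5))²) = 1/(-63351 + 2*(2*(-5))²) = 1/(-63351 + 2*(-10)²) = 1/(-63351 + 2*100) = 1/(-63351 + 200) = 1/(-63151) = -1/63151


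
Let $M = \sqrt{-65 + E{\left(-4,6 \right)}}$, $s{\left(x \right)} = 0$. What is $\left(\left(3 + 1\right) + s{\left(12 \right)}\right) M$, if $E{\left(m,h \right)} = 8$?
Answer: $4 i \sqrt{57} \approx 30.199 i$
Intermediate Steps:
$M = i \sqrt{57}$ ($M = \sqrt{-65 + 8} = \sqrt{-57} = i \sqrt{57} \approx 7.5498 i$)
$\left(\left(3 + 1\right) + s{\left(12 \right)}\right) M = \left(\left(3 + 1\right) + 0\right) i \sqrt{57} = \left(4 + 0\right) i \sqrt{57} = 4 i \sqrt{57}$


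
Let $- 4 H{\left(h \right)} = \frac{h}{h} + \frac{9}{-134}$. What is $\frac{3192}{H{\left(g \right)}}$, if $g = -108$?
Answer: $- \frac{1710912}{125} \approx -13687.0$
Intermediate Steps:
$H{\left(h \right)} = - \frac{125}{536}$ ($H{\left(h \right)} = - \frac{\frac{h}{h} + \frac{9}{-134}}{4} = - \frac{1 + 9 \left(- \frac{1}{134}\right)}{4} = - \frac{1 - \frac{9}{134}}{4} = \left(- \frac{1}{4}\right) \frac{125}{134} = - \frac{125}{536}$)
$\frac{3192}{H{\left(g \right)}} = \frac{3192}{- \frac{125}{536}} = 3192 \left(- \frac{536}{125}\right) = - \frac{1710912}{125}$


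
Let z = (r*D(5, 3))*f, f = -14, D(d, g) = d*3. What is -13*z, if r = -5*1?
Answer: -13650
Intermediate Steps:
D(d, g) = 3*d
r = -5
z = 1050 (z = -15*5*(-14) = -5*15*(-14) = -75*(-14) = 1050)
-13*z = -13*1050 = -13650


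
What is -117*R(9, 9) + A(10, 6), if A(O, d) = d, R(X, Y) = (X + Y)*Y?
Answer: -18948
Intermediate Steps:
R(X, Y) = Y*(X + Y)
-117*R(9, 9) + A(10, 6) = -1053*(9 + 9) + 6 = -1053*18 + 6 = -117*162 + 6 = -18954 + 6 = -18948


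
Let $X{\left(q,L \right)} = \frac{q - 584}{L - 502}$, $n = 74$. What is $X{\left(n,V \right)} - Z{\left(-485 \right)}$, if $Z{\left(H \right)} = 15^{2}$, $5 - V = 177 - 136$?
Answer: $- \frac{60270}{269} \approx -224.05$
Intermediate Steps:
$V = -36$ ($V = 5 - \left(177 - 136\right) = 5 - 41 = -36$)
$X{\left(q,L \right)} = \frac{-584 + q}{-502 + L}$
$Z{\left(H \right)} = 225$
$X{\left(n,V \right)} - Z{\left(-485 \right)} = \frac{-584 + 74}{-502 - 36} - 225 = \frac{1}{-538} \left(-510\right) - 225 = \left(- \frac{1}{538}\right) \left(-510\right) - 225 = \frac{255}{269} - 225 = - \frac{60270}{269}$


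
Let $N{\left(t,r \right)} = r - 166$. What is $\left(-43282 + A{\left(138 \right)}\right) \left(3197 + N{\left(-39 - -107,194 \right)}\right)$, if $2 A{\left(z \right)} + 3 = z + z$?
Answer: $- \frac{278288475}{2} \approx -1.3914 \cdot 10^{8}$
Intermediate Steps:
$A{\left(z \right)} = - \frac{3}{2} + z$ ($A{\left(z \right)} = - \frac{3}{2} + \frac{z + z}{2} = - \frac{3}{2} + \frac{2 z}{2} = - \frac{3}{2} + z$)
$N{\left(t,r \right)} = -166 + r$
$\left(-43282 + A{\left(138 \right)}\right) \left(3197 + N{\left(-39 - -107,194 \right)}\right) = \left(-43282 + \left(- \frac{3}{2} + 138\right)\right) \left(3197 + \left(-166 + 194\right)\right) = \left(-43282 + \frac{273}{2}\right) \left(3197 + 28\right) = \left(- \frac{86291}{2}\right) 3225 = - \frac{278288475}{2}$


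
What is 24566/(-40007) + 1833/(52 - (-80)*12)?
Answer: 4406549/3680644 ≈ 1.1972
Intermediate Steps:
24566/(-40007) + 1833/(52 - (-80)*12) = 24566*(-1/40007) + 1833/(52 - 80*(-12)) = -24566/40007 + 1833/(52 + 960) = -24566/40007 + 1833/1012 = 4406549/3680644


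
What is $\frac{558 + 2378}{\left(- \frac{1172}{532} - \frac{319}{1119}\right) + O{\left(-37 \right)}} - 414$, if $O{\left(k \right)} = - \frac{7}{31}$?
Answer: $- \frac{18729292074}{12520903} \approx -1495.8$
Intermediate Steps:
$O{\left(k \right)} = - \frac{7}{31}$ ($O{\left(k \right)} = \left(-7\right) \frac{1}{31} = - \frac{7}{31}$)
$\frac{558 + 2378}{\left(- \frac{1172}{532} - \frac{319}{1119}\right) + O{\left(-37 \right)}} - 414 = \frac{558 + 2378}{\left(- \frac{1172}{532} - \frac{319}{1119}\right) - \frac{7}{31}} - 414 = \frac{2936}{\left(\left(-1172\right) \frac{1}{532} - \frac{319}{1119}\right) - \frac{7}{31}} - 414 = \frac{2936}{\left(- \frac{293}{133} - \frac{319}{1119}\right) - \frac{7}{31}} - 414 = \frac{2936}{- \frac{370294}{148827} - \frac{7}{31}} - 414 = \frac{2936}{- \frac{12520903}{4613637}} - 414 = 2936 \left(- \frac{4613637}{12520903}\right) - 414 = - \frac{13545638232}{12520903} - 414 = - \frac{18729292074}{12520903}$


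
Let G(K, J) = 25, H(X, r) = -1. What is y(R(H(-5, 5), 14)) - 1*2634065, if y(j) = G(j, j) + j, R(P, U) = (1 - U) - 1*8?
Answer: -2634061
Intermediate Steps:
R(P, U) = -7 - U (R(P, U) = (1 - U) - 8 = -7 - U)
y(j) = 25 + j
y(R(H(-5, 5), 14)) - 1*2634065 = (25 + (-7 - 1*14)) - 1*2634065 = (25 + (-7 - 14)) - 2634065 = (25 - 21) - 2634065 = 4 - 2634065 = -2634061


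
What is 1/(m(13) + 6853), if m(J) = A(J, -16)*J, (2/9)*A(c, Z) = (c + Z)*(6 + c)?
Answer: 2/7037 ≈ 0.00028421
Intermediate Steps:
A(c, Z) = 9*(6 + c)*(Z + c)/2 (A(c, Z) = 9*((c + Z)*(6 + c))/2 = 9*((Z + c)*(6 + c))/2 = 9*((6 + c)*(Z + c))/2 = 9*(6 + c)*(Z + c)/2)
m(J) = J*(-432 - 45*J + 9*J²/2) (m(J) = (27*(-16) + 27*J + 9*J²/2 + (9/2)*(-16)*J)*J = (-432 + 27*J + 9*J²/2 - 72*J)*J = (-432 - 45*J + 9*J²/2)*J = J*(-432 - 45*J + 9*J²/2))
1/(m(13) + 6853) = 1/((9/2)*13*(-96 + 13² - 10*13) + 6853) = 1/((9/2)*13*(-96 + 169 - 130) + 6853) = 1/((9/2)*13*(-57) + 6853) = 1/(-6669/2 + 6853) = 1/(7037/2) = 2/7037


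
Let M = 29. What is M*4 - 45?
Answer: 71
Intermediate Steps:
M*4 - 45 = 29*4 - 45 = 116 - 45 = 71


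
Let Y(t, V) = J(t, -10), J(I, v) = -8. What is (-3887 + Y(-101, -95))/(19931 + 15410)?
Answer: -3895/35341 ≈ -0.11021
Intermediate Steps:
Y(t, V) = -8
(-3887 + Y(-101, -95))/(19931 + 15410) = (-3887 - 8)/(19931 + 15410) = -3895/35341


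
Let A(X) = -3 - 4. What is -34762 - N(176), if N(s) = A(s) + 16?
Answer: -34771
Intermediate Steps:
A(X) = -7
N(s) = 9 (N(s) = -7 + 16 = 9)
-34762 - N(176) = -34762 - 1*9 = -34762 - 9 = -34771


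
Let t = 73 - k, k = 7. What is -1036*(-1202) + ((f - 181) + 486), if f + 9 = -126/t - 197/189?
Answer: 2589529736/2079 ≈ 1.2456e+6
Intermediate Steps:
t = 66 (t = 73 - 1*7 = 73 - 7 = 66)
f = -24847/2079 (f = -9 + (-126/66 - 197/189) = -9 + (-126*1/66 - 197*1/189) = -9 + (-21/11 - 197/189) = -9 - 6136/2079 = -24847/2079 ≈ -11.951)
-1036*(-1202) + ((f - 181) + 486) = -1036*(-1202) + ((-24847/2079 - 181) + 486) = 1245272 + (-401146/2079 + 486) = 1245272 + 609248/2079 = 2589529736/2079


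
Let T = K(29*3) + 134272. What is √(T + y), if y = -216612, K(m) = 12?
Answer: 2*I*√20582 ≈ 286.93*I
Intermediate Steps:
T = 134284 (T = 12 + 134272 = 134284)
√(T + y) = √(134284 - 216612) = √(-82328) = 2*I*√20582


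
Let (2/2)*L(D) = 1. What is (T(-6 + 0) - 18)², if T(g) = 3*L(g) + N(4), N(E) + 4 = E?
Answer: 225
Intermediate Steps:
N(E) = -4 + E
L(D) = 1
T(g) = 3 (T(g) = 3*1 + (-4 + 4) = 3 + 0 = 3)
(T(-6 + 0) - 18)² = (3 - 18)² = (-15)² = 225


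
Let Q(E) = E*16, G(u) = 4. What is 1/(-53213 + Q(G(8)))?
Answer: -1/53149 ≈ -1.8815e-5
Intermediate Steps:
Q(E) = 16*E
1/(-53213 + Q(G(8))) = 1/(-53213 + 16*4) = 1/(-53213 + 64) = 1/(-53149) = -1/53149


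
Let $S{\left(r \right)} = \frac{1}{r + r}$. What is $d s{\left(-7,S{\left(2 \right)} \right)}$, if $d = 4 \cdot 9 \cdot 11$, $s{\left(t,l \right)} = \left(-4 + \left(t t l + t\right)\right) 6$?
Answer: $2970$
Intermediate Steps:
$S{\left(r \right)} = \frac{1}{2 r}$
$s{\left(t,l \right)} = -24 + 6 t + 6 l t^{2}$ ($s{\left(t,l \right)} = \left(-4 + \left(t^{2} l + t\right)\right) 6 = \left(-4 + \left(l t^{2} + t\right)\right) 6 = \left(-4 + \left(t + l t^{2}\right)\right) 6 = \left(-4 + t + l t^{2}\right) 6 = -24 + 6 t + 6 l t^{2}$)
$d = 396$ ($d = 36 \cdot 11 = 396$)
$d s{\left(-7,S{\left(2 \right)} \right)} = 396 \left(-24 + 6 \left(-7\right) + 6 \frac{1}{2 \cdot 2} \left(-7\right)^{2}\right) = 396 \left(-24 - 42 + 6 \cdot \frac{1}{2} \cdot \frac{1}{2} \cdot 49\right) = 396 \left(-24 - 42 + 6 \cdot \frac{1}{4} \cdot 49\right) = 396 \left(-24 - 42 + \frac{147}{2}\right) = 396 \cdot \frac{15}{2} = 2970$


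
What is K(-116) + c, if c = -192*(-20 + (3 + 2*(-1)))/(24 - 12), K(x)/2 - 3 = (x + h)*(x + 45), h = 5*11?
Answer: 8972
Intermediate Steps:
h = 55
K(x) = 6 + 2*(45 + x)*(55 + x) (K(x) = 6 + 2*((x + 55)*(x + 45)) = 6 + 2*((55 + x)*(45 + x)) = 6 + 2*((45 + x)*(55 + x)) = 6 + 2*(45 + x)*(55 + x))
c = 304 (c = -192*(-20 + (3 - 2))/12 = -192*(-20 + 1)/12 = -(-3648)/12 = -192*(-19/12) = 304)
K(-116) + c = (4956 + 2*(-116)**2 + 200*(-116)) + 304 = (4956 + 2*13456 - 23200) + 304 = (4956 + 26912 - 23200) + 304 = 8668 + 304 = 8972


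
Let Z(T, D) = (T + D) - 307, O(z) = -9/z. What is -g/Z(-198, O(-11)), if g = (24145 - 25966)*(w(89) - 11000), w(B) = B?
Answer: 218558241/5546 ≈ 39408.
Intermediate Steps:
Z(T, D) = -307 + D + T (Z(T, D) = (D + T) - 307 = -307 + D + T)
g = 19868931 (g = (24145 - 25966)*(89 - 11000) = -1821*(-10911) = 19868931)
-g/Z(-198, O(-11)) = -19868931/(-307 - 9/(-11) - 198) = -19868931/(-307 - 9*(-1/11) - 198) = -19868931/(-307 + 9/11 - 198) = -19868931/(-5546/11) = -19868931*(-11)/5546 = -1*(-218558241/5546) = 218558241/5546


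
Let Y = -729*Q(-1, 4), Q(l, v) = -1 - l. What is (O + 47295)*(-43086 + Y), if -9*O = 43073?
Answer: -5494642684/3 ≈ -1.8315e+9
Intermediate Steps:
O = -43073/9 (O = -1/9*43073 = -43073/9 ≈ -4785.9)
Y = 0 (Y = -729*(-1 - 1*(-1)) = -729*(-1 + 1) = -729*0 = 0)
(O + 47295)*(-43086 + Y) = (-43073/9 + 47295)*(-43086 + 0) = (382582/9)*(-43086) = -5494642684/3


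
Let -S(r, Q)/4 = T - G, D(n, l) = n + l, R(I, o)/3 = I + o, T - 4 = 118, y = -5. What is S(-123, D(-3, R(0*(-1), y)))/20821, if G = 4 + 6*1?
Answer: -448/20821 ≈ -0.021517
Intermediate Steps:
T = 122 (T = 4 + 118 = 122)
G = 10 (G = 4 + 6 = 10)
R(I, o) = 3*I + 3*o (R(I, o) = 3*(I + o) = 3*I + 3*o)
D(n, l) = l + n
S(r, Q) = -448 (S(r, Q) = -4*(122 - 1*10) = -4*(122 - 10) = -4*112 = -448)
S(-123, D(-3, R(0*(-1), y)))/20821 = -448/20821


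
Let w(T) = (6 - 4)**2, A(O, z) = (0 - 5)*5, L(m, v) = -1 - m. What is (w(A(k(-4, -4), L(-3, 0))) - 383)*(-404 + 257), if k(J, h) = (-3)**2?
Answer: 55713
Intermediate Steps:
k(J, h) = 9
A(O, z) = -25 (A(O, z) = -5*5 = -25)
w(T) = 4 (w(T) = 2**2 = 4)
(w(A(k(-4, -4), L(-3, 0))) - 383)*(-404 + 257) = (4 - 383)*(-404 + 257) = -379*(-147) = 55713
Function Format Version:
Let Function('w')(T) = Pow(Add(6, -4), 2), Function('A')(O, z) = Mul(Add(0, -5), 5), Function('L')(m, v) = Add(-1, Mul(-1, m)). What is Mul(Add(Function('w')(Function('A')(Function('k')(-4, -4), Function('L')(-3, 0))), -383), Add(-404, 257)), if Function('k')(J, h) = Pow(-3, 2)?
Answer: 55713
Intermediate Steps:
Function('k')(J, h) = 9
Function('A')(O, z) = -25 (Function('A')(O, z) = Mul(-5, 5) = -25)
Function('w')(T) = 4 (Function('w')(T) = Pow(2, 2) = 4)
Mul(Add(Function('w')(Function('A')(Function('k')(-4, -4), Function('L')(-3, 0))), -383), Add(-404, 257)) = Mul(Add(4, -383), Add(-404, 257)) = Mul(-379, -147) = 55713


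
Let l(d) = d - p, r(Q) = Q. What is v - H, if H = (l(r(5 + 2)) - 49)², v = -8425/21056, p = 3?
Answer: -42646825/21056 ≈ -2025.4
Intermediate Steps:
l(d) = -3 + d (l(d) = d - 1*3 = d - 3 = -3 + d)
v = -8425/21056 (v = -8425*1/21056 = -8425/21056 ≈ -0.40012)
H = 2025 (H = ((-3 + (5 + 2)) - 49)² = ((-3 + 7) - 49)² = (4 - 49)² = (-45)² = 2025)
v - H = -8425/21056 - 1*2025 = -8425/21056 - 2025 = -42646825/21056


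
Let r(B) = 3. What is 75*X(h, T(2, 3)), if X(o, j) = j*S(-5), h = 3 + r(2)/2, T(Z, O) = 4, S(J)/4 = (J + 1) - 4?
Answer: -9600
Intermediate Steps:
S(J) = -12 + 4*J (S(J) = 4*((J + 1) - 4) = 4*((1 + J) - 4) = 4*(-3 + J) = -12 + 4*J)
h = 9/2 (h = 3 + 3/2 = 9/2 ≈ 4.5000)
X(o, j) = -32*j (X(o, j) = j*(-12 + 4*(-5)) = j*(-12 - 20) = j*(-32) = -32*j)
75*X(h, T(2, 3)) = 75*(-32*4) = 75*(-128) = -9600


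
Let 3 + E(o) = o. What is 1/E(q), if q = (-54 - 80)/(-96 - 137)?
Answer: -233/565 ≈ -0.41239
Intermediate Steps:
q = 134/233 (q = -134/(-233) = -134*(-1/233) = 134/233 ≈ 0.57511)
E(o) = -3 + o
1/E(q) = 1/(-3 + 134/233) = 1/(-565/233) = -233/565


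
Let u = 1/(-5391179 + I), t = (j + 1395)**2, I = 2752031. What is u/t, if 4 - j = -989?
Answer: -1/15049857592512 ≈ -6.6446e-14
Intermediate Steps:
j = 993 (j = 4 - 1*(-989) = 4 + 989 = 993)
t = 5702544 (t = (993 + 1395)**2 = 2388**2 = 5702544)
u = -1/2639148 (u = 1/(-5391179 + 2752031) = 1/(-2639148) = -1/2639148 ≈ -3.7891e-7)
u/t = -1/2639148/5702544 = -1/2639148*1/5702544 = -1/15049857592512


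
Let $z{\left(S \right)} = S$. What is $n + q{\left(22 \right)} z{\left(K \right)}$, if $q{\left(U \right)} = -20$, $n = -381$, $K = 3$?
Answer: $-441$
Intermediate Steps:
$n + q{\left(22 \right)} z{\left(K \right)} = -381 - 60 = -441$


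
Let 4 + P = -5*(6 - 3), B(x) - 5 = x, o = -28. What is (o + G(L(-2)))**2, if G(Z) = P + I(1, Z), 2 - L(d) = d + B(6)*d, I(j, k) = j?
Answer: 2116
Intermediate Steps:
B(x) = 5 + x
P = -19 (P = -4 - 5*(6 - 3) = -4 - 5*3 = -4 - 15 = -19)
L(d) = 2 - 12*d (L(d) = 2 - (d + (5 + 6)*d) = 2 - (d + 11*d) = 2 - 12*d)
G(Z) = -18 (G(Z) = -19 + 1 = -18)
(o + G(L(-2)))**2 = (-28 - 18)**2 = (-46)**2 = 2116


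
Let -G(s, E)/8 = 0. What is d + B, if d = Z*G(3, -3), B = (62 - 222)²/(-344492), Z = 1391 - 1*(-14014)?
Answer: -6400/86123 ≈ -0.074312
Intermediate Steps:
G(s, E) = 0 (G(s, E) = -8*0 = 0)
Z = 15405 (Z = 1391 + 14014 = 15405)
B = -6400/86123 (B = (-160)²*(-1/344492) = 25600*(-1/344492) = -6400/86123 ≈ -0.074312)
d = 0 (d = 15405*0 = 0)
d + B = 0 - 6400/86123 = -6400/86123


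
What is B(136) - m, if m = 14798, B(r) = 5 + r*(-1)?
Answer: -14929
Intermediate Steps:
B(r) = 5 - r
B(136) - m = (5 - 1*136) - 1*14798 = (5 - 136) - 14798 = -131 - 14798 = -14929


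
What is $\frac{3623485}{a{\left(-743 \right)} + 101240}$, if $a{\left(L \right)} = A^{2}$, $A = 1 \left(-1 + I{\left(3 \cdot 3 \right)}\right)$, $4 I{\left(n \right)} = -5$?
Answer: $\frac{57975760}{1619921} \approx 35.789$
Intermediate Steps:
$I{\left(n \right)} = - \frac{5}{4}$ ($I{\left(n \right)} = \frac{1}{4} \left(-5\right) = - \frac{5}{4}$)
$A = - \frac{9}{4}$ ($A = 1 \left(-1 - \frac{5}{4}\right) = 1 \left(- \frac{9}{4}\right) = - \frac{9}{4} \approx -2.25$)
$a{\left(L \right)} = \frac{81}{16}$ ($a{\left(L \right)} = \left(- \frac{9}{4}\right)^{2} = \frac{81}{16}$)
$\frac{3623485}{a{\left(-743 \right)} + 101240} = \frac{3623485}{\frac{81}{16} + 101240} = \frac{3623485}{\frac{1619921}{16}} = 3623485 \cdot \frac{16}{1619921} = \frac{57975760}{1619921}$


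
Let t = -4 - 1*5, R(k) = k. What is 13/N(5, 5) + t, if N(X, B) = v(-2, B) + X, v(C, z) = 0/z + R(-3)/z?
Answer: -133/22 ≈ -6.0455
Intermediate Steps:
t = -9 (t = -4 - 5 = -9)
v(C, z) = -3/z (v(C, z) = 0/z - 3/z = 0 - 3/z = -3/z)
N(X, B) = X - 3/B (N(X, B) = -3/B + X = X - 3/B)
13/N(5, 5) + t = 13/(5 - 3/5) - 9 = 13/(5 - 3*⅕) - 9 = 13/(5 - ⅗) - 9 = 13/(22/5) - 9 = 13*(5/22) - 9 = 65/22 - 9 = -133/22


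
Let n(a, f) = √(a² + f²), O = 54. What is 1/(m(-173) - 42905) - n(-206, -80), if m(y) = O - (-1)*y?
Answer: -1/43024 - 2*√12209 ≈ -220.99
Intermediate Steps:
m(y) = 54 + y (m(y) = 54 - (-1)*y = 54 + y)
1/(m(-173) - 42905) - n(-206, -80) = 1/((54 - 173) - 42905) - √((-206)² + (-80)²) = 1/(-119 - 42905) - √(42436 + 6400) = 1/(-43024) - √48836 = -1/43024 - 2*√12209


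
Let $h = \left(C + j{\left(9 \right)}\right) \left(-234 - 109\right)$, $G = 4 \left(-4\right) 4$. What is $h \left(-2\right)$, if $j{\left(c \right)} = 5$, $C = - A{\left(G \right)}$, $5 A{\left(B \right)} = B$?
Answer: $\frac{61054}{5} \approx 12211.0$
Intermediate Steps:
$G = -64$ ($G = \left(-16\right) 4 = -64$)
$A{\left(B \right)} = \frac{B}{5}$
$C = \frac{64}{5}$ ($C = - \frac{-64}{5} = \left(-1\right) \left(- \frac{64}{5}\right) = \frac{64}{5} \approx 12.8$)
$h = - \frac{30527}{5}$ ($h = \left(\frac{64}{5} + 5\right) \left(-234 - 109\right) = \frac{89}{5} \left(-343\right) = - \frac{30527}{5} \approx -6105.4$)
$h \left(-2\right) = \left(- \frac{30527}{5}\right) \left(-2\right) = \frac{61054}{5}$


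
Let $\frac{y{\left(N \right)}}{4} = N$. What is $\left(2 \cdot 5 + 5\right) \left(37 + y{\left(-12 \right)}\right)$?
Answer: $-165$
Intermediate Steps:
$y{\left(N \right)} = 4 N$
$\left(2 \cdot 5 + 5\right) \left(37 + y{\left(-12 \right)}\right) = \left(2 \cdot 5 + 5\right) \left(37 + 4 \left(-12\right)\right) = \left(10 + 5\right) \left(37 - 48\right) = 15 \left(-11\right) = -165$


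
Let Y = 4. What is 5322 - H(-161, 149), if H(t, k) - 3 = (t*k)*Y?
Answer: 101275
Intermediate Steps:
H(t, k) = 3 + 4*k*t (H(t, k) = 3 + (t*k)*4 = 3 + (k*t)*4 = 3 + 4*k*t)
5322 - H(-161, 149) = 5322 - (3 + 4*149*(-161)) = 5322 - (3 - 95956) = 5322 - 1*(-95953) = 5322 + 95953 = 101275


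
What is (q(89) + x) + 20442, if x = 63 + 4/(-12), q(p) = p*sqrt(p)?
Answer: 61514/3 + 89*sqrt(89) ≈ 21344.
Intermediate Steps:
q(p) = p**(3/2)
x = 188/3 (x = 63 - 1/12*4 = 63 - 1/3 = 188/3 ≈ 62.667)
(q(89) + x) + 20442 = (89**(3/2) + 188/3) + 20442 = (89*sqrt(89) + 188/3) + 20442 = (188/3 + 89*sqrt(89)) + 20442 = 61514/3 + 89*sqrt(89)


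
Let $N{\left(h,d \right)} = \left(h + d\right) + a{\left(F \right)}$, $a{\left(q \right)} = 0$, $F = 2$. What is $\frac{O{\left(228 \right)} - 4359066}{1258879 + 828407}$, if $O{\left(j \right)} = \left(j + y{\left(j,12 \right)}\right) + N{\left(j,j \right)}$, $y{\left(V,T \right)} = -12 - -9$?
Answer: $- \frac{1452795}{695762} \approx -2.0881$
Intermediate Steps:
$y{\left(V,T \right)} = -3$ ($y{\left(V,T \right)} = -12 + 9 = -3$)
$N{\left(h,d \right)} = d + h$ ($N{\left(h,d \right)} = \left(h + d\right) + 0 = \left(d + h\right) + 0 = d + h$)
$O{\left(j \right)} = -3 + 3 j$ ($O{\left(j \right)} = \left(j - 3\right) + \left(j + j\right) = \left(-3 + j\right) + 2 j = -3 + 3 j$)
$\frac{O{\left(228 \right)} - 4359066}{1258879 + 828407} = \frac{\left(-3 + 3 \cdot 228\right) - 4359066}{1258879 + 828407} = \frac{\left(-3 + 684\right) - 4359066}{2087286} = \left(681 - 4359066\right) \frac{1}{2087286} = \left(-4358385\right) \frac{1}{2087286} = - \frac{1452795}{695762}$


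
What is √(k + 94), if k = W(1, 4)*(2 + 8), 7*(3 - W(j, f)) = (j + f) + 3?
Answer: 2*√1379/7 ≈ 10.610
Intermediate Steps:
W(j, f) = 18/7 - f/7 - j/7 (W(j, f) = 3 - ((j + f) + 3)/7 = 3 - ((f + j) + 3)/7 = 3 - (3 + f + j)/7 = 3 + (-3/7 - f/7 - j/7) = 18/7 - f/7 - j/7)
k = 130/7 (k = (18/7 - ⅐*4 - ⅐*1)*(2 + 8) = (18/7 - 4/7 - ⅐)*10 = (13/7)*10 = 130/7 ≈ 18.571)
√(k + 94) = √(130/7 + 94) = √(788/7) = 2*√1379/7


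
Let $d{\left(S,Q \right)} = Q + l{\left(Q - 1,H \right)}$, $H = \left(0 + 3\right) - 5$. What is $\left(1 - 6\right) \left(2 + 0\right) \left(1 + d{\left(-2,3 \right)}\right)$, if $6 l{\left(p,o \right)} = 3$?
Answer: $-45$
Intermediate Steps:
$H = -2$ ($H = 3 - 5 = -2$)
$l{\left(p,o \right)} = \frac{1}{2}$ ($l{\left(p,o \right)} = \frac{1}{6} \cdot 3 = \frac{1}{2}$)
$d{\left(S,Q \right)} = \frac{1}{2} + Q$ ($d{\left(S,Q \right)} = Q + \frac{1}{2} = \frac{1}{2} + Q$)
$\left(1 - 6\right) \left(2 + 0\right) \left(1 + d{\left(-2,3 \right)}\right) = \left(1 - 6\right) \left(2 + 0\right) \left(1 + \left(\frac{1}{2} + 3\right)\right) = \left(-5\right) 2 \left(1 + \frac{7}{2}\right) = \left(-10\right) \frac{9}{2} = -45$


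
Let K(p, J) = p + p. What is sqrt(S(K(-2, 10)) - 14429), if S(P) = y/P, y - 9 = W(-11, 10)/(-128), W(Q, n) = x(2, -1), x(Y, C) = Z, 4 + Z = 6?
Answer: I*sqrt(3694399)/16 ≈ 120.13*I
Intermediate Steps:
Z = 2 (Z = -4 + 6 = 2)
K(p, J) = 2*p
x(Y, C) = 2
W(Q, n) = 2
y = 575/64 (y = 9 + 2/(-128) = 9 + 2*(-1/128) = 9 - 1/64 = 575/64 ≈ 8.9844)
S(P) = 575/(64*P)
sqrt(S(K(-2, 10)) - 14429) = sqrt(575/(64*((2*(-2)))) - 14429) = sqrt((575/64)/(-4) - 14429) = sqrt((575/64)*(-1/4) - 14429) = sqrt(-575/256 - 14429) = sqrt(-3694399/256) = I*sqrt(3694399)/16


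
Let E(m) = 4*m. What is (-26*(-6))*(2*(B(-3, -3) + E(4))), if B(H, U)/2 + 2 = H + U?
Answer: 0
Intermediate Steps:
B(H, U) = -4 + 2*H + 2*U (B(H, U) = -4 + 2*(H + U) = -4 + (2*H + 2*U) = -4 + 2*H + 2*U)
(-26*(-6))*(2*(B(-3, -3) + E(4))) = (-26*(-6))*(2*((-4 + 2*(-3) + 2*(-3)) + 4*4)) = 156*(2*((-4 - 6 - 6) + 16)) = 156*(2*(-16 + 16)) = 156*(2*0) = 156*0 = 0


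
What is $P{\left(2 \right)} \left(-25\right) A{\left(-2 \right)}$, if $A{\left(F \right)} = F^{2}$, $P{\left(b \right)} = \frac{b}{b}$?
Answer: $-100$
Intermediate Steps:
$P{\left(b \right)} = 1$
$P{\left(2 \right)} \left(-25\right) A{\left(-2 \right)} = 1 \left(-25\right) \left(-2\right)^{2} = \left(-25\right) 4 = -100$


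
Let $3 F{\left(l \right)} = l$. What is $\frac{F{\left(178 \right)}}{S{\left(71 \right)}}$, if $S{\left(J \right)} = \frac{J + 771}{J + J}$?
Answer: $\frac{12638}{1263} \approx 10.006$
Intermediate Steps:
$F{\left(l \right)} = \frac{l}{3}$
$S{\left(J \right)} = \frac{771 + J}{2 J}$
$\frac{F{\left(178 \right)}}{S{\left(71 \right)}} = \frac{\frac{1}{3} \cdot 178}{\frac{1}{2} \cdot \frac{1}{71} \left(771 + 71\right)} = \frac{178}{3 \cdot \frac{1}{2} \cdot \frac{1}{71} \cdot 842} = \frac{178}{3 \cdot \frac{421}{71}} = \frac{178}{3} \cdot \frac{71}{421} = \frac{12638}{1263}$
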